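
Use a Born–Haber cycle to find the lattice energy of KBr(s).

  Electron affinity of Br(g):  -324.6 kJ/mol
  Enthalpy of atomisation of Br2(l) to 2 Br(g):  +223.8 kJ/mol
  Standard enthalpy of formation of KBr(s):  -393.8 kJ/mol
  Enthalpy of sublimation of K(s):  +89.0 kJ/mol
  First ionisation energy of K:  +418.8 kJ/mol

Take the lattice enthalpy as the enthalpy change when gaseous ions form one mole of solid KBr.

ΔHf° = 1·ΔHsub + 1·(ΣIE) + 1/2·D(Br2) + 1·EA + U
-393.8 = 1·(+89.0) + 1·(+418.8) + 1/2·(+223.8) + 1·(-324.6) + U
U = -393.8 − (+295.1) = -688.9 kJ/mol

U = -688.9 kJ/mol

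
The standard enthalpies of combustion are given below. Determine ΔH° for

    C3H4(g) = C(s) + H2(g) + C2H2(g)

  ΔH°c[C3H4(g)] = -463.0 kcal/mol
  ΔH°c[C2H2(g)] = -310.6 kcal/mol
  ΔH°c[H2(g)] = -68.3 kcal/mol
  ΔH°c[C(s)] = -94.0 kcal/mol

ΔH° = 9.9 kcal/mol

With combustion enthalpies, reactants minus products:
= [1·(-463.0)] − [1·(-94.0) + 1·(-68.3) + 1·(-310.6)]
= 9.9 kcal/mol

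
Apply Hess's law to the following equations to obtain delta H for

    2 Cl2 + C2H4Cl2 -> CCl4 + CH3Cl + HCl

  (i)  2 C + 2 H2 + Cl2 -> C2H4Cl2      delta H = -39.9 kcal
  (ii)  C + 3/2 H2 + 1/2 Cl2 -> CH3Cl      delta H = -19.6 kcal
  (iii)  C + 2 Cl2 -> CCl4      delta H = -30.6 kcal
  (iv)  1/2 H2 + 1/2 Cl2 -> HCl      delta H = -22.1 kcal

(i) reversed: +39.9 kcal
(ii) as written: -19.6 kcal
(iii) as written: -30.6 kcal
(iv) as written: -22.1 kcal
Summing the manipulated equations, delta H = (-1)·(-39.9) + (1)·(-19.6) + (1)·(-30.6) + (1)·(-22.1) = -32.4 kcal

delta H = -32.4 kcal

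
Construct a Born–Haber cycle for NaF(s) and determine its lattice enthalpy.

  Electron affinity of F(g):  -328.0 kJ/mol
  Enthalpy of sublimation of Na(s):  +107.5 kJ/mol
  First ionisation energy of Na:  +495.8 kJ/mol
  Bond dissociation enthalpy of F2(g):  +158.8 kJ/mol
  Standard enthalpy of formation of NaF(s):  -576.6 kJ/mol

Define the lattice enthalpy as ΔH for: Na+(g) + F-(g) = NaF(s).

ΔHf° = 1·ΔHsub + 1·(ΣIE) + 1/2·D(F2) + 1·EA + U
-576.6 = 1·(+107.5) + 1·(+495.8) + 1/2·(+158.8) + 1·(-328.0) + U
U = -576.6 − (+354.7) = -931.3 kJ/mol

U = -931.3 kJ/mol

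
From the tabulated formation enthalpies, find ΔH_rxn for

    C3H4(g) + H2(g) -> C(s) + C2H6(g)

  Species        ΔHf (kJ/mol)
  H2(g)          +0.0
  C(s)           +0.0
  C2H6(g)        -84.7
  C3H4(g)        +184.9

Products: 1·(+0.0) + 1·(-84.7) = -84.7
Reactants: 1·(+184.9) + 1·(+0.0) = +184.9
ΔH_rxn = (-84.7) − (+184.9) = -269.6 kJ/mol

ΔH_rxn = -269.6 kJ/mol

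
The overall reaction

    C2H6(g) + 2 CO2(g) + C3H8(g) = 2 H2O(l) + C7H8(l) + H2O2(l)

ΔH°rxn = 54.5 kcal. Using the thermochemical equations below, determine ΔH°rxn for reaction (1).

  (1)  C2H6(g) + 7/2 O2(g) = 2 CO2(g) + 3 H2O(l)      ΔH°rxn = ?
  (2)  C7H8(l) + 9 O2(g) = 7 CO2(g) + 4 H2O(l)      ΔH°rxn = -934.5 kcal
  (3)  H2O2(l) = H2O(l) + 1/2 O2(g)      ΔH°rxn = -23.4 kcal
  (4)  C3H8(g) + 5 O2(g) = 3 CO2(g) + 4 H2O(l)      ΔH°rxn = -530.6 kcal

ΔH°rxn = -372.8 kcal

(1) as written (C2H6(g) already on the reactant side): contributes x
(2) reversed (C7H8(l) must end up as a product): +934.5 kcal
(3) reversed (H2O2(l) must end up as a product): +23.4 kcal
(4) as written (C3H8(g) already on the reactant side): -530.6 kcal
+54.5 = (+934.5) + (+23.4) + (-530.6) + x
x = (+54.5 − (+427.3)) / (1) = -372.8 kcal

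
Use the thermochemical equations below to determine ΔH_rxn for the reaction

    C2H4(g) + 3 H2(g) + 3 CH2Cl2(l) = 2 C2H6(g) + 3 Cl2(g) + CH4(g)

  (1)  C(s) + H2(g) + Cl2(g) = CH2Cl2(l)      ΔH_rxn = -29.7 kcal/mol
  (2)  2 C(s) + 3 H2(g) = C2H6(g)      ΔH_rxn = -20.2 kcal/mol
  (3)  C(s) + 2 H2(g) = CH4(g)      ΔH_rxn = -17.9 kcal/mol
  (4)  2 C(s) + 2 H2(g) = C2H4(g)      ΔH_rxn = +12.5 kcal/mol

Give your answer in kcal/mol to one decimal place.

ΔH_rxn = 18.3 kcal/mol

(1) reversed and × 3 (CH2Cl2(l) must end up as a reactant; ×3 to match 3 CH2Cl2(l) in the target): (-3)·(-29.7) = +89.1 kcal/mol
(2) × 2 (×2 to match 2 C2H6(g) in the target): (2)·(-20.2) = -40.4 kcal/mol
(3) as written (CH4(g) already on the product side): -17.9 kcal/mol
(4) reversed (C2H4(g) must end up as a reactant): -12.5 kcal/mol
ΔH_rxn = (+89.1) + (-40.4) + (-17.9) + (-12.5) = 18.3 kcal/mol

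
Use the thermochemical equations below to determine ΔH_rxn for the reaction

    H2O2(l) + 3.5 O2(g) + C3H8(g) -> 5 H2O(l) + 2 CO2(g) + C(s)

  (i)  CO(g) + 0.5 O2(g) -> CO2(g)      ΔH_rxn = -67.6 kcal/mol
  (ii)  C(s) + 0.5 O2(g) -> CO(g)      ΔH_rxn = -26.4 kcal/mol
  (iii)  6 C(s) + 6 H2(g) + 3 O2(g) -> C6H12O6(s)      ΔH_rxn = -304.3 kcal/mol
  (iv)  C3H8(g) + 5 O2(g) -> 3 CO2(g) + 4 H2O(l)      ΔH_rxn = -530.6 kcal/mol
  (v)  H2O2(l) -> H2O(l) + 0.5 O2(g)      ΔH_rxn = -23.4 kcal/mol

(i) reversed: +67.6 kcal/mol
(ii) reversed: +26.4 kcal/mol
(iii): not needed.
(iv) as written: -530.6 kcal/mol
(v) as written: -23.4 kcal/mol
Since enthalpy is a state function, ΔH_rxn = (-1)·(-67.6) + (-1)·(-26.4) + (1)·(-530.6) + (1)·(-23.4) = -460.0 kcal/mol

ΔH_rxn = -460.0 kcal/mol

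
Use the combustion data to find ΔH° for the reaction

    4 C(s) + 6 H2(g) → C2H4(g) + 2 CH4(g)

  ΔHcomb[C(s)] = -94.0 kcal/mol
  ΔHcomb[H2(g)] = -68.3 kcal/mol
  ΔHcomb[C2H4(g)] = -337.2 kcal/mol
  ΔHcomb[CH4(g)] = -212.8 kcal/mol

With combustion enthalpies, reactants minus products:
= [4·(-94.0) + 6·(-68.3)] − [1·(-337.2) + 2·(-212.8)]
= -23.0 kcal/mol

ΔH° = -23.0 kcal/mol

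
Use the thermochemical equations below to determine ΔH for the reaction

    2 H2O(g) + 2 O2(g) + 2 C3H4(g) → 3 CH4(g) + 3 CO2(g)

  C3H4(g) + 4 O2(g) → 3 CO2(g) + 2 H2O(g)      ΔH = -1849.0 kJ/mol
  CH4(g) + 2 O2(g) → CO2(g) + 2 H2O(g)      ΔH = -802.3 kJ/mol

ΔH = -1291.1 kJ/mol

equation 1 × 2 (×2 to match 2 C3H4(g) in the target): (2)·(-1849.0) = -3698.0 kJ/mol
equation 2 reversed and × 3 (reverse to put CH4(g) on the product side; scale by 3 for the 3 CH4(g)): (-3)·(-802.3) = +2406.9 kJ/mol
Combining the equations, ΔH = (-3698.0) + (+2406.9) = -1291.1 kJ/mol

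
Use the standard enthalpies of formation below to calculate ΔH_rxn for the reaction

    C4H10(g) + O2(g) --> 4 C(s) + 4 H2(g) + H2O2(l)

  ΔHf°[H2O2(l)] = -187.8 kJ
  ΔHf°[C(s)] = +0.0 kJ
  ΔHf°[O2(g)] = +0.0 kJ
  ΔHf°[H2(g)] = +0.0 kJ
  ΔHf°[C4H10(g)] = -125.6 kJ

ΔH_rxn = -62.2 kJ

Products: 4·(+0.0) + 4·(+0.0) + 1·(-187.8) = -187.8
Reactants: 1·(-125.6) + 1·(+0.0) = -125.6
ΔH_rxn = (-187.8) − (-125.6) = -62.2 kJ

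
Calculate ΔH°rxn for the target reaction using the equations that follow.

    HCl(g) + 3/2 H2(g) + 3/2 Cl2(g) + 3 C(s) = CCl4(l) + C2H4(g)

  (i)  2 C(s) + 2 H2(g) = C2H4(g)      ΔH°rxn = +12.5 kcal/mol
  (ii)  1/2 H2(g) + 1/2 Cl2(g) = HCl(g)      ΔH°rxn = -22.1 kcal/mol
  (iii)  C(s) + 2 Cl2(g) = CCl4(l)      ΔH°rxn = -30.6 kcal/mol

(i) as written (C2H4(g) already on the product side): +12.5 kcal/mol
(ii) reversed (reverse to put HCl(g) on the reactant side): +22.1 kcal/mol
(iii) as written (CCl4(l) already on the product side): -30.6 kcal/mol
ΔH°rxn = (1)·(+12.5) + (-1)·(-22.1) + (1)·(-30.6) = 4.0 kcal/mol

ΔH°rxn = 4.0 kcal/mol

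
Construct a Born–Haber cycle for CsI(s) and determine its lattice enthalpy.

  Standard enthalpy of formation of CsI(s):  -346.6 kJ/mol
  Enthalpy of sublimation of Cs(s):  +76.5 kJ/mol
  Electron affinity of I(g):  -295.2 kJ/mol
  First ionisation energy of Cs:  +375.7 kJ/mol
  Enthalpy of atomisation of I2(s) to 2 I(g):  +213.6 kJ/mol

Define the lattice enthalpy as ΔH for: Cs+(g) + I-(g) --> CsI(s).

ΔHf° = 1·ΔHsub + 1·(ΣIE) + 1/2·D(I2) + 1·EA + U
-346.6 = 1·(+76.5) + 1·(+375.7) + 1/2·(+213.6) + 1·(-295.2) + U
U = -346.6 − (+263.8) = -610.4 kJ/mol

U = -610.4 kJ/mol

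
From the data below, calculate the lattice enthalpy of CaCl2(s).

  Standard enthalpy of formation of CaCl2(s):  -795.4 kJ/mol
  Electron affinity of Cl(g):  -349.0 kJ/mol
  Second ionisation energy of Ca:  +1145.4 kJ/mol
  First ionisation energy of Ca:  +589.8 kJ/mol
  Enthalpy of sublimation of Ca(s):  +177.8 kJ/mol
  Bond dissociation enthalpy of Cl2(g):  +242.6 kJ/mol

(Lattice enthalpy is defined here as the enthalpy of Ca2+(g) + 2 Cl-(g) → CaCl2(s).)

ΔHf° = 1·ΔHsub + 1·(ΣIE) + 1·D(Cl2) + 2·EA + U
-795.4 = 1·(+177.8) + 1·(+1735.2) + 1·(+242.6) + 2·(-349.0) + U
U = -795.4 − (+1457.6) = -2253.0 kJ/mol

U = -2253.0 kJ/mol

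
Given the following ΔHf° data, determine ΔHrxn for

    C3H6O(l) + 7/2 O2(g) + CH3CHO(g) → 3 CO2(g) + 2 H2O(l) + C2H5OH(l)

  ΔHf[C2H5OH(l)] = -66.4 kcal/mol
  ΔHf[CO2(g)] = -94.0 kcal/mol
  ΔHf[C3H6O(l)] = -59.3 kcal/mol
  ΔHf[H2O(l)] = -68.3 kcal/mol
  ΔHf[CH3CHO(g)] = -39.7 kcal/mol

ΔHrxn = -386.0 kcal/mol

ΔH°rxn = Σ nΔHf°(products) − Σ nΔHf°(reactants).
Products: 3·(-94.0) + 2·(-68.3) + 1·(-66.4) = -485.0
Reactants: 1·(-59.3) + 7/2·(+0.0) + 1·(-39.7) = -99.0
ΔHrxn = (-485.0) − (-99.0) = -386.0 kcal/mol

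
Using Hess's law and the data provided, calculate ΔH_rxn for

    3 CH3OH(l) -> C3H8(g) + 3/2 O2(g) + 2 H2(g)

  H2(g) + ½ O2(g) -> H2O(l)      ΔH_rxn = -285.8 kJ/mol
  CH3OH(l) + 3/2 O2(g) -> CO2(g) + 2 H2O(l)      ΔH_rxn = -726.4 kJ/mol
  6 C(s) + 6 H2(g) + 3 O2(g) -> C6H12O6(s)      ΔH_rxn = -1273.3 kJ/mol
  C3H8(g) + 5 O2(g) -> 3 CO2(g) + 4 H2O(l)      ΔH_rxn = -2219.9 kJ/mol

equation 1 reversed and × 2: (-2)·(-285.8) = +571.6 kJ/mol
equation 2 × 3 (scale by 3 for the 3 CH3OH(l)): (3)·(-726.4) = -2179.2 kJ/mol
equation 3: not needed (C(s) appears nowhere else).
equation 4 reversed (reverse to put C3H8(g) on the product side): +2219.9 kJ/mol
Combining the equations, ΔH_rxn = (+571.6) + (-2179.2) + (+2219.9) = 612.3 kJ/mol

ΔH_rxn = 612.3 kJ/mol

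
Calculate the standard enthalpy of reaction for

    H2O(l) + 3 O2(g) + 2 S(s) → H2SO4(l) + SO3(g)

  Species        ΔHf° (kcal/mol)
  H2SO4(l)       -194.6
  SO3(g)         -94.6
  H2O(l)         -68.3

ΔH° = -220.9 kcal/mol

Products: 1·(-194.6) + 1·(-94.6) = -289.2
Reactants: 1·(-68.3) + 3·(+0.0) + 2·(+0.0) = -68.3
ΔH° = (-289.2) − (-68.3) = -220.9 kcal/mol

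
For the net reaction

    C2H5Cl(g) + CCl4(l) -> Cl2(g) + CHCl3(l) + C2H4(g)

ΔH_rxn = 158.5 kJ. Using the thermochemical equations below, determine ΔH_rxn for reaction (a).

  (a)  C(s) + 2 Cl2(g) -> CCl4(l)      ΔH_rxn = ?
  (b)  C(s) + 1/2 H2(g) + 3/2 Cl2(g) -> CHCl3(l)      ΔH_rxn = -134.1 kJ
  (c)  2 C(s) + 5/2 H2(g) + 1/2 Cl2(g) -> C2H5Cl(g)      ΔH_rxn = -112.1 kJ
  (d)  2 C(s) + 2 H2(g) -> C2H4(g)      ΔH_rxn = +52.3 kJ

ΔH_rxn = -128.2 kJ

(a) reversed: contributes −x
(b) as written: -134.1 kJ
(c) reversed: +112.1 kJ
(d) as written: +52.3 kJ
+158.5 = (-134.1) + (+112.1) + (+52.3) − x
x = (+158.5 − (+30.3)) / (-1) = -128.2 kJ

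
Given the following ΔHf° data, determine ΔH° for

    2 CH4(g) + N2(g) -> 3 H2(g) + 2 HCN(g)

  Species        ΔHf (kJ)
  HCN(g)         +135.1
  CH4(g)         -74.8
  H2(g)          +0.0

ΔH° = 419.8 kJ

ΔH°rxn = Σ nΔHf°(products) − Σ nΔHf°(reactants).
Products: 3·(+0.0) + 2·(+135.1) = +270.2
Reactants: 2·(-74.8) + 1·(+0.0) = -149.6
ΔH° = (+270.2) − (-149.6) = 419.8 kJ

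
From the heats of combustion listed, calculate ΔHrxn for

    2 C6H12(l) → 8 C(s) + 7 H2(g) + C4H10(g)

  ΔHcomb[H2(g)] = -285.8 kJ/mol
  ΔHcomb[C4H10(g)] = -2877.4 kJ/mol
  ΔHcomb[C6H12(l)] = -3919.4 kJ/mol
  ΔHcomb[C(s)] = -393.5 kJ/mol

ΔHrxn = 187.2 kJ/mol

Using ΔH = Σ nΔHc°(reactants) − Σ nΔHc°(products):
= [2·(-3919.4)] − [8·(-393.5) + 7·(-285.8) + 1·(-2877.4)]
= 187.2 kJ/mol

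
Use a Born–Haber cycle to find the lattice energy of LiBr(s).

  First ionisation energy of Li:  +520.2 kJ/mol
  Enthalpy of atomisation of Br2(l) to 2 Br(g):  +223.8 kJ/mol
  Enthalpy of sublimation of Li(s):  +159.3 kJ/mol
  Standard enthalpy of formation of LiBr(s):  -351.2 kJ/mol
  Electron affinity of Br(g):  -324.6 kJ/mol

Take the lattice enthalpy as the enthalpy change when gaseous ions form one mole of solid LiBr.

U = -818.0 kJ/mol

ΔHf° = 1·ΔHsub + 1·(ΣIE) + 1/2·D(Br2) + 1·EA + U
-351.2 = 1·(+159.3) + 1·(+520.2) + 1/2·(+223.8) + 1·(-324.6) + U
U = -351.2 − (+466.8) = -818.0 kJ/mol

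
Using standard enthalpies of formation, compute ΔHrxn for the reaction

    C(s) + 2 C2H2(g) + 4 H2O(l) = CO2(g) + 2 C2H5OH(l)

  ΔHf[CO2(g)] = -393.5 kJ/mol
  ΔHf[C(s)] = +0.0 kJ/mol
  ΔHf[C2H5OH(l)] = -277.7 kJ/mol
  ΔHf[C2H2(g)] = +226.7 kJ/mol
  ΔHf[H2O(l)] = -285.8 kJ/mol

ΔHrxn = -259.1 kJ/mol

Products: 1·(-393.5) + 2·(-277.7) = -948.9
Reactants: 1·(+0.0) + 2·(+226.7) + 4·(-285.8) = -689.8
ΔHrxn = (-948.9) − (-689.8) = -259.1 kJ/mol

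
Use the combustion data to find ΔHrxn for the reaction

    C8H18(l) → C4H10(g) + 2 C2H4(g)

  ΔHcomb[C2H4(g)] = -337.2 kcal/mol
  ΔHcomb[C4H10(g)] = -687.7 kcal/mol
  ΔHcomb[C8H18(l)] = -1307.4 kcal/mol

Using ΔH = Σ nΔHc°(reactants) − Σ nΔHc°(products):
= [1·(-1307.4)] − [1·(-687.7) + 2·(-337.2)]
= 54.7 kcal/mol

ΔHrxn = 54.7 kcal/mol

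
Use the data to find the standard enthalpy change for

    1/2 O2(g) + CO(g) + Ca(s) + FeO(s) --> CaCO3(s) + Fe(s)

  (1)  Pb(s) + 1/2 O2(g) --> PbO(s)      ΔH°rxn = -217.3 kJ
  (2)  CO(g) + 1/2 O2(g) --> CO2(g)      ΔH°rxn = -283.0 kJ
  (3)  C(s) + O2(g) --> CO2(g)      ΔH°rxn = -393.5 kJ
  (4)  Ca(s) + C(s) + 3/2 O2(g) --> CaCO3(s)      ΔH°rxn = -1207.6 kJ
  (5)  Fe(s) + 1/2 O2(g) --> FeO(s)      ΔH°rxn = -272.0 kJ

ΔH°rxn = -825.1 kJ

(1): not needed (PbO(s) appears nowhere else).
(2) as written (CO(g) already on the reactant side): -283.0 kJ
(3) reversed: +393.5 kJ
(4) as written (CaCO3(s) already on the product side): -1207.6 kJ
(5) reversed (FeO(s) must end up as a reactant): +272.0 kJ
ΔH°rxn = (-283.0) + (+393.5) + (-1207.6) + (+272.0) = -825.1 kJ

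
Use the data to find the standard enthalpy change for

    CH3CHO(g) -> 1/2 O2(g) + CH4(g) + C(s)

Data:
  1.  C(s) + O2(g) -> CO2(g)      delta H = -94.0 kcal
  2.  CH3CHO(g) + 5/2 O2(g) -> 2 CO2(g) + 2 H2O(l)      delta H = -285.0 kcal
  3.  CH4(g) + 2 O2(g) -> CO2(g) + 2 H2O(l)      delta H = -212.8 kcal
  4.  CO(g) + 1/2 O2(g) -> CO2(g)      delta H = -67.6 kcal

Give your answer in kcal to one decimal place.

delta H = 21.8 kcal

eq. 1 reversed: +94.0 kcal
eq. 2 as written: -285.0 kcal
eq. 3 reversed: +212.8 kcal
eq. 4: not needed.
Combining the equations, delta H = (+94.0) + (-285.0) + (+212.8) = 21.8 kcal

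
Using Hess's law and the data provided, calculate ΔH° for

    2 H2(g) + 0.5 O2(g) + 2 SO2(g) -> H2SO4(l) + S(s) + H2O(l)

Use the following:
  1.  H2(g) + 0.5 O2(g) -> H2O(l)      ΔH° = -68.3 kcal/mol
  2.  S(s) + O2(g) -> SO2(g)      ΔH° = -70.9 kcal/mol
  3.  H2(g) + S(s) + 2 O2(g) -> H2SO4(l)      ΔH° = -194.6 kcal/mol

eq. 1 as written: -68.3 kcal/mol
eq. 2 reversed and × 2: (-2)·(-70.9) = +141.8 kcal/mol
eq. 3 as written: -194.6 kcal/mol
ΔH° = (-68.3) + (+141.8) + (-194.6) = -121.1 kcal/mol

ΔH° = -121.1 kcal/mol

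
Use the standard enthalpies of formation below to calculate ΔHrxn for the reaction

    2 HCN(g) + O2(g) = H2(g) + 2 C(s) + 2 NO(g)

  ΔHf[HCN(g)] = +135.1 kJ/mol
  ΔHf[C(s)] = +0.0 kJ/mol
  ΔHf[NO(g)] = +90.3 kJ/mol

ΔHrxn = -89.6 kJ/mol

ΔH°rxn = Σ nΔHf°(products) − Σ nΔHf°(reactants).
Products: 1·(+0.0) + 2·(+0.0) + 2·(+90.3) = +180.6
Reactants: 2·(+135.1) + 1·(+0.0) = +270.2
ΔHrxn = (+180.6) − (+270.2) = -89.6 kJ/mol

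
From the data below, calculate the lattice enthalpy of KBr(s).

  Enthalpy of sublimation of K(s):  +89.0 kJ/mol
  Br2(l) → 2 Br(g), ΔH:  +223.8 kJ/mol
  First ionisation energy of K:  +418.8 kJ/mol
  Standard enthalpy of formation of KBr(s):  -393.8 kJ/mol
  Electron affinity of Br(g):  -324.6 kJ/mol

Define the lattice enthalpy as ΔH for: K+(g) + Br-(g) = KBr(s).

ΔHf° = 1·ΔHsub + 1·(ΣIE) + 1/2·D(Br2) + 1·EA + U
-393.8 = 1·(+89.0) + 1·(+418.8) + 1/2·(+223.8) + 1·(-324.6) + U
U = -393.8 − (+295.1) = -688.9 kJ/mol

U = -688.9 kJ/mol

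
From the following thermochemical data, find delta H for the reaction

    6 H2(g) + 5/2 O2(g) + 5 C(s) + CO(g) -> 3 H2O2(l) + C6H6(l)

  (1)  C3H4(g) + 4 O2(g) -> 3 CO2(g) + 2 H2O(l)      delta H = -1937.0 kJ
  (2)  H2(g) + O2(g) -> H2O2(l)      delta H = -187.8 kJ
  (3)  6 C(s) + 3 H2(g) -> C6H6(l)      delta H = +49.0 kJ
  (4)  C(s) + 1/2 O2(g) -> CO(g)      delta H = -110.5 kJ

(1): not needed (H2O(l) appears nowhere else).
(2) × 3 (×3 to match 3 H2O2(l) in the target): (3)·(-187.8) = -563.4 kJ
(3) as written (C6H6(l) already on the product side): +49.0 kJ
(4) reversed (CO(g) must end up as a reactant): +110.5 kJ
Since enthalpy is a state function, delta H = (3)·(-187.8) + (1)·(+49.0) + (-1)·(-110.5) = -403.9 kJ

delta H = -403.9 kJ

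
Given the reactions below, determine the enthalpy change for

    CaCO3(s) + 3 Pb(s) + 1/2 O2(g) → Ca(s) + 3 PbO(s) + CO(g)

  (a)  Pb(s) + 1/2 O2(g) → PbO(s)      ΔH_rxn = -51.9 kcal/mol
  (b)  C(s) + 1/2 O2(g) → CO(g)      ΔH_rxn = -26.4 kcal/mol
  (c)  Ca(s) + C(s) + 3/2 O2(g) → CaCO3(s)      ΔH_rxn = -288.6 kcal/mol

ΔH_rxn = 106.5 kcal/mol

(a) × 3: (3)·(-51.9) = -155.7 kcal/mol
(b) as written: -26.4 kcal/mol
(c) reversed: +288.6 kcal/mol
ΔH_rxn = (3)·(-51.9) + (1)·(-26.4) + (-1)·(-288.6) = 106.5 kcal/mol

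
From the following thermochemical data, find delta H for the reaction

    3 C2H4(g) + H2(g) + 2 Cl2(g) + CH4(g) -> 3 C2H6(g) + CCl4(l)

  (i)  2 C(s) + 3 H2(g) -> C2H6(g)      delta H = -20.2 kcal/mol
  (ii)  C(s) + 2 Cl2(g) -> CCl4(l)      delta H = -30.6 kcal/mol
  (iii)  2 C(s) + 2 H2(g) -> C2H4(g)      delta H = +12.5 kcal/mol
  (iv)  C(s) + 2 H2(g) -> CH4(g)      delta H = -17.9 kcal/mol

delta H = -110.8 kcal/mol

(i) × 3 (×3 to match 3 C2H6(g) in the target): (3)·(-20.2) = -60.6 kcal/mol
(ii) as written (CCl4(l) already on the product side): -30.6 kcal/mol
(iii) reversed and × 3 (C2H4(g) must end up as a reactant; scale by 3 for the 3 C2H4(g)): (-3)·(+12.5) = -37.5 kcal/mol
(iv) reversed (CH4(g) must end up as a reactant): +17.9 kcal/mol
Since enthalpy is a state function, delta H = (3)·(-20.2) + (1)·(-30.6) + (-3)·(+12.5) + (-1)·(-17.9) = -110.8 kcal/mol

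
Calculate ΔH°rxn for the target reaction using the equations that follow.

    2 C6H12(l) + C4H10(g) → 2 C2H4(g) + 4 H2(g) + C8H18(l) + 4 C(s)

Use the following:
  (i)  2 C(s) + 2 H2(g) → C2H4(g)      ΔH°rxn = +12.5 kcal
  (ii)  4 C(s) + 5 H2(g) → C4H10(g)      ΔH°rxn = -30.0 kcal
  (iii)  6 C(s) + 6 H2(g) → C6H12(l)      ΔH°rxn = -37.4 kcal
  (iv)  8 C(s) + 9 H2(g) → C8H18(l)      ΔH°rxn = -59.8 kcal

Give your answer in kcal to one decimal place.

ΔH°rxn = 70.0 kcal

(i) × 2: (2)·(+12.5) = +25.0 kcal
(ii) reversed: +30.0 kcal
(iii) reversed and × 2: (-2)·(-37.4) = +74.8 kcal
(iv) as written: -59.8 kcal
By Hess's law, ΔH°rxn = (+25.0) + (+30.0) + (+74.8) + (-59.8) = 70.0 kcal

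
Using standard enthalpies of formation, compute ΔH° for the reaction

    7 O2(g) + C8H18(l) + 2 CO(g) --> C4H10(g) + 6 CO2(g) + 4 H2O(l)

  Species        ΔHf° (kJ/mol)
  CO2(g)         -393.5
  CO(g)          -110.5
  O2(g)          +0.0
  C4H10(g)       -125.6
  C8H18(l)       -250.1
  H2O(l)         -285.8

ΔH° = -3158.7 kJ/mol

ΔH°rxn = Σ nΔHf°(products) − Σ nΔHf°(reactants).
Products: 1·(-125.6) + 6·(-393.5) + 4·(-285.8) = -3629.8
Reactants: 7·(+0.0) + 1·(-250.1) + 2·(-110.5) = -471.1
ΔH° = (-3629.8) − (-471.1) = -3158.7 kJ/mol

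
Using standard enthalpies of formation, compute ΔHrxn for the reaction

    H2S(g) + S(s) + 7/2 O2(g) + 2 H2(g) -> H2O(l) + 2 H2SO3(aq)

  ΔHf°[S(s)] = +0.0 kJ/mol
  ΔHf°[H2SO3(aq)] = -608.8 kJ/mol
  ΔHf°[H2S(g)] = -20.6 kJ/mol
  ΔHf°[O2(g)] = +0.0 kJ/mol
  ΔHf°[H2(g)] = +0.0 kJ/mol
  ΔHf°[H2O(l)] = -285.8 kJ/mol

Products: 1·(-285.8) + 2·(-608.8) = -1503.4
Reactants: 1·(-20.6) + 1·(+0.0) + 7/2·(+0.0) + 2·(+0.0) = -20.6
ΔHrxn = (-1503.4) − (-20.6) = -1482.8 kJ/mol

ΔHrxn = -1482.8 kJ/mol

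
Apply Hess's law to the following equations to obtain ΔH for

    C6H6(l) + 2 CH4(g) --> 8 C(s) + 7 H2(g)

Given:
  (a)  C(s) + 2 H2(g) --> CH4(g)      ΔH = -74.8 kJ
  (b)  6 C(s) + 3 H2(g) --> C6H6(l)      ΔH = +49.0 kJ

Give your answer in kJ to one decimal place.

ΔH = 100.6 kJ

(a) reversed and × 2: (-2)·(-74.8) = +149.6 kJ
(b) reversed: -49.0 kJ
By Hess's law, ΔH = (+149.6) + (-49.0) = 100.6 kJ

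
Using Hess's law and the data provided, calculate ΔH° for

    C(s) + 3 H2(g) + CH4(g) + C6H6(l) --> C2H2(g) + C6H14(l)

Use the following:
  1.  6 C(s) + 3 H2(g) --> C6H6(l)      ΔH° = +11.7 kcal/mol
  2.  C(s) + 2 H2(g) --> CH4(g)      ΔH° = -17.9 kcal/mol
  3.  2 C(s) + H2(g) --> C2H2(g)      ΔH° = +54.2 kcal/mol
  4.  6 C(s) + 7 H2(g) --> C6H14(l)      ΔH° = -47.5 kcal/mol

ΔH° = 12.9 kcal/mol

eq. 1 reversed (reverse to put C6H6(l) on the reactant side): -11.7 kcal/mol
eq. 2 reversed (CH4(g) must end up as a reactant): +17.9 kcal/mol
eq. 3 as written (C2H2(g) already on the product side): +54.2 kcal/mol
eq. 4 as written (C6H14(l) already on the product side): -47.5 kcal/mol
Summing the manipulated equations, ΔH° = (-11.7) + (+17.9) + (+54.2) + (-47.5) = 12.9 kcal/mol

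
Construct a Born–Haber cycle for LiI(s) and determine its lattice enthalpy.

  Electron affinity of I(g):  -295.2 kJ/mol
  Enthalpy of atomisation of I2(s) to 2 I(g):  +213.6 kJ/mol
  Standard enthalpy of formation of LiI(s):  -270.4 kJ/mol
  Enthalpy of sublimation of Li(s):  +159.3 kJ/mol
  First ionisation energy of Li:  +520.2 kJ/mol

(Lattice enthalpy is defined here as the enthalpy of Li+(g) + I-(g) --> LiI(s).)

ΔHf° = 1·ΔHsub + 1·(ΣIE) + 1/2·D(I2) + 1·EA + U
-270.4 = 1·(+159.3) + 1·(+520.2) + 1/2·(+213.6) + 1·(-295.2) + U
U = -270.4 − (+491.1) = -761.5 kJ/mol

U = -761.5 kJ/mol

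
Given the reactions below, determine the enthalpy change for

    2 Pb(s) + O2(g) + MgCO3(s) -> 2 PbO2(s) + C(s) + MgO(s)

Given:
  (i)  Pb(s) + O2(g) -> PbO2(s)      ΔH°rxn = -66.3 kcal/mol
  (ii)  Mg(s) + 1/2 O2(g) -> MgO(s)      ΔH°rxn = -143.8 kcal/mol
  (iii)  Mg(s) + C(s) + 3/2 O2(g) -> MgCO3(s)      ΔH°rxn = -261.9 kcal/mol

ΔH°rxn = -14.5 kcal/mol

(i) × 2 (scale by 2 for the 2 PbO2(s)): (2)·(-66.3) = -132.6 kcal/mol
(ii) as written (MgO(s) already on the product side): -143.8 kcal/mol
(iii) reversed (MgCO3(s) must end up as a reactant): +261.9 kcal/mol
ΔH°rxn = (2)·(-66.3) + (1)·(-143.8) + (-1)·(-261.9) = -14.5 kcal/mol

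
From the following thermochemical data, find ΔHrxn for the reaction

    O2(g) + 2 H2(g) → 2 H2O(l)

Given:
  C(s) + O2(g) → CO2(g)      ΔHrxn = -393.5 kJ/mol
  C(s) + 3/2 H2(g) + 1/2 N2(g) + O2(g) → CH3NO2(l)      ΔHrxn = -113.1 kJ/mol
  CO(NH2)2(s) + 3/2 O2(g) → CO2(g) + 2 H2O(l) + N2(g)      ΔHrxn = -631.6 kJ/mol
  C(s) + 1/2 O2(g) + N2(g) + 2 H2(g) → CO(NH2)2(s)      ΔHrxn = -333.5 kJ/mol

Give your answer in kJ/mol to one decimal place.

equation 1 reversed: +393.5 kJ/mol
equation 2: not needed (CH3NO2(l) appears nowhere else).
equation 3 as written (H2O(l) already on the product side): -631.6 kJ/mol
equation 4 as written: -333.5 kJ/mol
ΔHrxn = (+393.5) + (-631.6) + (-333.5) = -571.6 kJ/mol

ΔHrxn = -571.6 kJ/mol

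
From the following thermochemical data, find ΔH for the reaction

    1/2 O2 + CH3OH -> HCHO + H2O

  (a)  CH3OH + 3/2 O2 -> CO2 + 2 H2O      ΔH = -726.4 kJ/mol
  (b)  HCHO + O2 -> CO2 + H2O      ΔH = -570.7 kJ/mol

ΔH = -155.7 kJ/mol

(a) as written: -726.4 kJ/mol
(b) reversed: +570.7 kJ/mol
ΔH = (-726.4) + (+570.7) = -155.7 kJ/mol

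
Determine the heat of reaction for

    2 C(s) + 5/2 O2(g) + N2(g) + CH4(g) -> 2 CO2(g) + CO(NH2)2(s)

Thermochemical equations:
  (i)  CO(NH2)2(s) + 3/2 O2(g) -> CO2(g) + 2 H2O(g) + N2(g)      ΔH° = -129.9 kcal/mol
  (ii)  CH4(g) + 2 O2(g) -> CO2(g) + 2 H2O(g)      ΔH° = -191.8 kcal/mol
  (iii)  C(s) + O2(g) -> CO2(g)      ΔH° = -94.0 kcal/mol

(i) reversed (CO(NH2)2(s) must end up as a product): +129.9 kcal/mol
(ii) as written (CH4(g) already on the reactant side): -191.8 kcal/mol
(iii) × 2 (×2 to match 2 C(s) in the target): (2)·(-94.0) = -188.0 kcal/mol
ΔH° = (+129.9) + (-191.8) + (-188.0) = -249.9 kcal/mol

ΔH° = -249.9 kcal/mol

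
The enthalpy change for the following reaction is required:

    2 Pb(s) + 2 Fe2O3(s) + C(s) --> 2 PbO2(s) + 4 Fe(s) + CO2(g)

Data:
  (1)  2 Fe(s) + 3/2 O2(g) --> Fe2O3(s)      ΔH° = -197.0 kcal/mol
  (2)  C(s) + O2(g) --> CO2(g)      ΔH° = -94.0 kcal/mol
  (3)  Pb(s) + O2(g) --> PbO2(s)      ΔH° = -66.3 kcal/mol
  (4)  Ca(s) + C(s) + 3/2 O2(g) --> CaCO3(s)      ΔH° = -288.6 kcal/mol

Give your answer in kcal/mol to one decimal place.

(1) reversed and × 2: (-2)·(-197.0) = +394.0 kcal/mol
(2) as written: -94.0 kcal/mol
(3) × 2: (2)·(-66.3) = -132.6 kcal/mol
(4): not needed.
ΔH° = (-2)·(-197.0) + (1)·(-94.0) + (2)·(-66.3) = 167.4 kcal/mol

ΔH° = 167.4 kcal/mol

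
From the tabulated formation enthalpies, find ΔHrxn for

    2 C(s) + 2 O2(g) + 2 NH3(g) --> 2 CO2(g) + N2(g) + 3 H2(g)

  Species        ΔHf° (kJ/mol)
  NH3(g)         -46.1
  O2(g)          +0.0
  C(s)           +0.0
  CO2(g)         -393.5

ΔH°rxn = Σ nΔHf°(products) − Σ nΔHf°(reactants).
Products: 2·(-393.5) + 1·(+0.0) + 3·(+0.0) = -787.0
Reactants: 2·(+0.0) + 2·(+0.0) + 2·(-46.1) = -92.2
ΔHrxn = (-787.0) − (-92.2) = -694.8 kJ/mol

ΔHrxn = -694.8 kJ/mol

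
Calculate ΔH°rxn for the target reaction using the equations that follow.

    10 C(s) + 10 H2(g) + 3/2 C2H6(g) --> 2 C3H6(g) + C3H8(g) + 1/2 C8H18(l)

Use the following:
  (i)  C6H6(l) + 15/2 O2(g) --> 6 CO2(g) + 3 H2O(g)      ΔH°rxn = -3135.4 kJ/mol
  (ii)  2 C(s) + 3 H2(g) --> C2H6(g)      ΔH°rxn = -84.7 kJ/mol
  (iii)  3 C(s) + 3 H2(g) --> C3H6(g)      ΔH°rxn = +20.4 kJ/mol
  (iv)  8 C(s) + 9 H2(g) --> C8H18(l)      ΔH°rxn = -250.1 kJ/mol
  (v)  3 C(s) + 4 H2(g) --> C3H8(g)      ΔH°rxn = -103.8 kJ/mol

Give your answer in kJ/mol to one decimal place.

ΔH°rxn = -61.0 kJ/mol

(i): not needed (H2O(g) appears nowhere else).
(ii) reversed and × 3/2 (reverse to put C2H6(g) on the reactant side; ×3/2 to match 3/2 C2H6(g) in the target): (-3/2)·(-84.7) = +127.05 kJ/mol
(iii) × 2 (×2 to match 2 C3H6(g) in the target): (2)·(+20.4) = +40.8 kJ/mol
(iv) × 1/2 (scale by 1/2 for the 1/2 C8H18(l)): (1/2)·(-250.1) = -125.05 kJ/mol
(v) as written (C3H8(g) already on the product side): -103.8 kJ/mol
ΔH°rxn = (+127.05) + (+40.8) + (-125.05) + (-103.8) = -61.0 kJ/mol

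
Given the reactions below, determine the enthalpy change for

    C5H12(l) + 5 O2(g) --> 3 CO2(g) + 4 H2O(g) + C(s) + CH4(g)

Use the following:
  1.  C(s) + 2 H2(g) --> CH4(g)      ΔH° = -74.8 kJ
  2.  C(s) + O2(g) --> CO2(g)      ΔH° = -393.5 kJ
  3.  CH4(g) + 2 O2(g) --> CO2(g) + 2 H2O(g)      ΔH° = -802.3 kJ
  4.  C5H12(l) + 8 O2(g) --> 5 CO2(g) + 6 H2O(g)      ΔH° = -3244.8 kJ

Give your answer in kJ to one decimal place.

ΔH° = -2049.0 kJ

eq. 1: not needed.
eq. 2 reversed: +393.5 kJ
eq. 3 reversed: +802.3 kJ
eq. 4 as written: -3244.8 kJ
Combining the equations, ΔH° = (-1)·(-393.5) + (-1)·(-802.3) + (1)·(-3244.8) = -2049.0 kJ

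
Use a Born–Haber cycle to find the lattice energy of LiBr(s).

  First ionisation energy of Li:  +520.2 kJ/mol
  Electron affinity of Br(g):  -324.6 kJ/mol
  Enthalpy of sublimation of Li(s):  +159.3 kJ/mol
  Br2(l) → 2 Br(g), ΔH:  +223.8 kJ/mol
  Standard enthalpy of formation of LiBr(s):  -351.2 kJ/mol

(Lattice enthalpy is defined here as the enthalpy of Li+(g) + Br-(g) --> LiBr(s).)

U = -818.0 kJ/mol

ΔHf° = 1·ΔHsub + 1·(ΣIE) + 1/2·D(Br2) + 1·EA + U
-351.2 = 1·(+159.3) + 1·(+520.2) + 1/2·(+223.8) + 1·(-324.6) + U
U = -351.2 − (+466.8) = -818.0 kJ/mol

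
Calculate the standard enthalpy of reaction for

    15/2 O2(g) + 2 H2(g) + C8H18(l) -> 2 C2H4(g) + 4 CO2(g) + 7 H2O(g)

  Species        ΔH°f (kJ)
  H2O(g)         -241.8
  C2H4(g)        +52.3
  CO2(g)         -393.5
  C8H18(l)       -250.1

ΔH°rxn = Σ nΔHf°(products) − Σ nΔHf°(reactants).
Products: 2·(+52.3) + 4·(-393.5) + 7·(-241.8) = -3162.0
Reactants: 15/2·(+0.0) + 2·(+0.0) + 1·(-250.1) = -250.1
ΔH_rxn = (-3162.0) − (-250.1) = -2911.9 kJ

ΔH_rxn = -2911.9 kJ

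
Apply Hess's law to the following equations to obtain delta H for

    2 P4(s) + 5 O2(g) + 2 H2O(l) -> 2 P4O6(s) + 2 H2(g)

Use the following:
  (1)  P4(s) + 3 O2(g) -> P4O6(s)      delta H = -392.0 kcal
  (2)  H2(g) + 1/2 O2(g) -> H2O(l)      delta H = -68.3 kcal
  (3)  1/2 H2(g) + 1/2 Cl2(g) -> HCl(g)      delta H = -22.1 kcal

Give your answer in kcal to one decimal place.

(1) × 2: (2)·(-392.0) = -784.0 kcal
(2) reversed and × 2: (-2)·(-68.3) = +136.6 kcal
(3): not needed.
delta H = (-784.0) + (+136.6) = -647.4 kcal

delta H = -647.4 kcal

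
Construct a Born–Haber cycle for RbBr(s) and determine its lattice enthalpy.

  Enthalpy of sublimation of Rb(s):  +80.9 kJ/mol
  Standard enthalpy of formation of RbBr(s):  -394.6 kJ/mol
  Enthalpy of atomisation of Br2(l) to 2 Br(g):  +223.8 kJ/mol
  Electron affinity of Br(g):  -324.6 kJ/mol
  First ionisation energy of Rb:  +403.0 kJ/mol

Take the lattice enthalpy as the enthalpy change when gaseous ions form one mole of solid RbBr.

U = -665.8 kJ/mol

ΔHf° = 1·ΔHsub + 1·(ΣIE) + 1/2·D(Br2) + 1·EA + U
-394.6 = 1·(+80.9) + 1·(+403.0) + 1/2·(+223.8) + 1·(-324.6) + U
U = -394.6 − (+271.2) = -665.8 kJ/mol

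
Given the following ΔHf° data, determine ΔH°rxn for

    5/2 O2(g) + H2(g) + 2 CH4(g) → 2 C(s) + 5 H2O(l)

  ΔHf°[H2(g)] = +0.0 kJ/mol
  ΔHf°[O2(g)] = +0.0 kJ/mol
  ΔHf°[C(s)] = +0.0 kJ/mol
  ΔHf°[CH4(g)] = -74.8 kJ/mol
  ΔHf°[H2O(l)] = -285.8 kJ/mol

Products: 2·(+0.0) + 5·(-285.8) = -1429.0
Reactants: 5/2·(+0.0) + 1·(+0.0) + 2·(-74.8) = -149.6
ΔH°rxn = (-1429.0) − (-149.6) = -1279.4 kJ/mol

ΔH°rxn = -1279.4 kJ/mol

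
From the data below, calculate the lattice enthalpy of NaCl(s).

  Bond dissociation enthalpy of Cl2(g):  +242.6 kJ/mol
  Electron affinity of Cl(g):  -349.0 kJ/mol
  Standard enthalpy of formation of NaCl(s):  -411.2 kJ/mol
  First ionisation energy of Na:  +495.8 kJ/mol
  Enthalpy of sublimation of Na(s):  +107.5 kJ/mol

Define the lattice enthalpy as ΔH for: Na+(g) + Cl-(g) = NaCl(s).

ΔHf° = 1·ΔHsub + 1·(ΣIE) + 1/2·D(Cl2) + 1·EA + U
-411.2 = 1·(+107.5) + 1·(+495.8) + 1/2·(+242.6) + 1·(-349.0) + U
U = -411.2 − (+375.6) = -786.8 kJ/mol

U = -786.8 kJ/mol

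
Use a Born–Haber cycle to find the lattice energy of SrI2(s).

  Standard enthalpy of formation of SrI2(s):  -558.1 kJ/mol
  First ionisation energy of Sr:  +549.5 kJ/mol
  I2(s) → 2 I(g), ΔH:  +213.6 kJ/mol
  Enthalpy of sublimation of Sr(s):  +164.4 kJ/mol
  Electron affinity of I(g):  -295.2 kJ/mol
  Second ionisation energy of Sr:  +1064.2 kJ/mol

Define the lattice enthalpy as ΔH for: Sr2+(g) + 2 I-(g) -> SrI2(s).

ΔHf° = 1·ΔHsub + 1·(ΣIE) + 1·D(I2) + 2·EA + U
-558.1 = 1·(+164.4) + 1·(+1613.7) + 1·(+213.6) + 2·(-295.2) + U
U = -558.1 − (+1401.3) = -1959.4 kJ/mol

U = -1959.4 kJ/mol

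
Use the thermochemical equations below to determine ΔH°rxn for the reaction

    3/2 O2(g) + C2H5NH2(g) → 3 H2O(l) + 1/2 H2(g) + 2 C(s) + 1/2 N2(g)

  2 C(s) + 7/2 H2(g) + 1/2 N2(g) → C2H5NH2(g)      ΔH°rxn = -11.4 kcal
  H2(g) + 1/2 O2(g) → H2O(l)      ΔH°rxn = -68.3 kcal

ΔH°rxn = -193.5 kcal

equation 1 reversed (reverse to put C2H5NH2(g) on the reactant side): +11.4 kcal
equation 2 × 3 (×3 to match 3 H2O(l) in the target): (3)·(-68.3) = -204.9 kcal
By Hess's law, ΔH°rxn = (+11.4) + (-204.9) = -193.5 kcal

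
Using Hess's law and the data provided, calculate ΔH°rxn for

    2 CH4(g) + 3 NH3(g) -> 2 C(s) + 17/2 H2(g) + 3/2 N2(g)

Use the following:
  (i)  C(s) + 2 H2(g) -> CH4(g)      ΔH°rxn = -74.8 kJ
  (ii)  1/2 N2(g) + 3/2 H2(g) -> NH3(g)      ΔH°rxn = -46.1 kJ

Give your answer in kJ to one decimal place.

(i) reversed and × 2 (reverse to put CH4(g) on the reactant side; scale by 2 for the 2 CH4(g)): (-2)·(-74.8) = +149.6 kJ
(ii) reversed and × 3 (reverse to put NH3(g) on the reactant side; ×3 to match 3 NH3(g) in the target): (-3)·(-46.1) = +138.3 kJ
ΔH°rxn = (-2)·(-74.8) + (-3)·(-46.1) = 287.9 kJ

ΔH°rxn = 287.9 kJ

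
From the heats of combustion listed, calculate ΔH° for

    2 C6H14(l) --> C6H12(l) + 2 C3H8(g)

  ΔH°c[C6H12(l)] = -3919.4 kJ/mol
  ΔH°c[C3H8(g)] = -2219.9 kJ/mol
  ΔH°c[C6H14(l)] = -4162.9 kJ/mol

ΔH° = 33.4 kJ/mol

With combustion enthalpies, reactants minus products:
= [2·(-4162.9)] − [1·(-3919.4) + 2·(-2219.9)]
= 33.4 kJ/mol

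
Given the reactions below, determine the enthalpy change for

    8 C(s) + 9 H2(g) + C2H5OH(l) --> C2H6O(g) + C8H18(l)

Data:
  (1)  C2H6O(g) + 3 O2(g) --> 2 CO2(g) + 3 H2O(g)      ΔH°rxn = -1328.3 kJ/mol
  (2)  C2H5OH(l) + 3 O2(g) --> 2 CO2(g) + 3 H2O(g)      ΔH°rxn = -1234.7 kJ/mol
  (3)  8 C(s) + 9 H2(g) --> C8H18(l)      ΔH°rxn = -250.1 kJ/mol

(1) reversed: +1328.3 kJ/mol
(2) as written: -1234.7 kJ/mol
(3) as written: -250.1 kJ/mol
Since enthalpy is a state function, ΔH°rxn = (-1)·(-1328.3) + (1)·(-1234.7) + (1)·(-250.1) = -156.5 kJ/mol

ΔH°rxn = -156.5 kJ/mol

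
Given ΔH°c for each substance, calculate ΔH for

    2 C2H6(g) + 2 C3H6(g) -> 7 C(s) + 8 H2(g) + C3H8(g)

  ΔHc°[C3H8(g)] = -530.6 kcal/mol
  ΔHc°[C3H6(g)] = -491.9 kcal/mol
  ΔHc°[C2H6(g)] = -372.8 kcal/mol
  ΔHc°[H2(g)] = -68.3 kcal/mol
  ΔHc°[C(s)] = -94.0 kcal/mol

ΔH = 5.6 kcal/mol

With combustion enthalpies, reactants minus products:
= [2·(-372.8) + 2·(-491.9)] − [7·(-94.0) + 8·(-68.3) + 1·(-530.6)]
= 5.6 kcal/mol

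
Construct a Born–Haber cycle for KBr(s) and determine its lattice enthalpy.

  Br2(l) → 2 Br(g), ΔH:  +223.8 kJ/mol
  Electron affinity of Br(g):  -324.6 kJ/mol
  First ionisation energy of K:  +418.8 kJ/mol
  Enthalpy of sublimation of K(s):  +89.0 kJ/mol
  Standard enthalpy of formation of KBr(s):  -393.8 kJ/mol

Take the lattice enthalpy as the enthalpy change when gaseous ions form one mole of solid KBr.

U = -688.9 kJ/mol

ΔHf° = 1·ΔHsub + 1·(ΣIE) + 1/2·D(Br2) + 1·EA + U
-393.8 = 1·(+89.0) + 1·(+418.8) + 1/2·(+223.8) + 1·(-324.6) + U
U = -393.8 − (+295.1) = -688.9 kJ/mol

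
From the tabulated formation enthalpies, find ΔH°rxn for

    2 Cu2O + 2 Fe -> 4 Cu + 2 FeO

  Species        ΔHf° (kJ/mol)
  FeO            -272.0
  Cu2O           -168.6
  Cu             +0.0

Products: 4·(+0.0) + 2·(-272.0) = -544.0
Reactants: 2·(-168.6) + 2·(+0.0) = -337.2
ΔH°rxn = (-544.0) − (-337.2) = -206.8 kJ/mol

ΔH°rxn = -206.8 kJ/mol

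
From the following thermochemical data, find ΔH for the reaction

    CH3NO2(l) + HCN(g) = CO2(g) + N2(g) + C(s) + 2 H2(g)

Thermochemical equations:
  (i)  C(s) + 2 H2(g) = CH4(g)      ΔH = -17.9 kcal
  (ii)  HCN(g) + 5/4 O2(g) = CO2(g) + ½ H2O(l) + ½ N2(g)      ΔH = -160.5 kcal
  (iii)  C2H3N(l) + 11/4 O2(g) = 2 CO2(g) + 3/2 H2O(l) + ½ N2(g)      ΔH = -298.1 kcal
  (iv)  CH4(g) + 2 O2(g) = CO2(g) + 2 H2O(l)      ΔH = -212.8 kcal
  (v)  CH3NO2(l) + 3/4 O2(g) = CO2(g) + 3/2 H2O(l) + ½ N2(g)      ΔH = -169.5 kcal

ΔH = -99.3 kcal

(i) reversed (C(s) must end up as a product): +17.9 kcal
(ii) as written (HCN(g) already on the reactant side): -160.5 kcal
(iii): not needed (C2H3N(l) appears nowhere else).
(iv) reversed: +212.8 kcal
(v) as written (CH3NO2(l) already on the reactant side): -169.5 kcal
Combining the equations, ΔH = (+17.9) + (-160.5) + (+212.8) + (-169.5) = -99.3 kcal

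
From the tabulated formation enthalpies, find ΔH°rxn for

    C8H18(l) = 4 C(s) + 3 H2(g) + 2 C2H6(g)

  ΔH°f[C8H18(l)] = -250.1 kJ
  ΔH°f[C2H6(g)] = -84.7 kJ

ΔH°rxn = 80.7 kJ

Products: 4·(+0.0) + 3·(+0.0) + 2·(-84.7) = -169.4
Reactants: 1·(-250.1) = -250.1
ΔH°rxn = (-169.4) − (-250.1) = 80.7 kJ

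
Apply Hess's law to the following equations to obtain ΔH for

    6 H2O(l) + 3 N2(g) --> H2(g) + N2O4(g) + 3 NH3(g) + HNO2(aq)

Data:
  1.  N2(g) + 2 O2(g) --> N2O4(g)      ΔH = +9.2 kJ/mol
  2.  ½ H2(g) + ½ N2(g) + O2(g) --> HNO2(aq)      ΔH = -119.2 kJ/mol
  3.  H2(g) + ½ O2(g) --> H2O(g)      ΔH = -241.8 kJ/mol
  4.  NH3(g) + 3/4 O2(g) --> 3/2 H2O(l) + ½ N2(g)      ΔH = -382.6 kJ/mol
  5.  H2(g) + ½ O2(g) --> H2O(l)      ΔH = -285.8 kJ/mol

eq. 1 as written (N2O4(g) already on the product side): +9.2 kJ/mol
eq. 2 as written (HNO2(aq) already on the product side): -119.2 kJ/mol
eq. 3: not needed (H2O(g) appears nowhere else).
eq. 4 reversed and × 3 (NH3(g) must end up as a product; scale by 3 for the 3 NH3(g)): (-3)·(-382.6) = +1147.8 kJ/mol
eq. 5 reversed and × 3/2: (-3/2)·(-285.8) = +428.7 kJ/mol
ΔH = (+9.2) + (-119.2) + (+1147.8) + (+428.7) = 1466.5 kJ/mol

ΔH = 1466.5 kJ/mol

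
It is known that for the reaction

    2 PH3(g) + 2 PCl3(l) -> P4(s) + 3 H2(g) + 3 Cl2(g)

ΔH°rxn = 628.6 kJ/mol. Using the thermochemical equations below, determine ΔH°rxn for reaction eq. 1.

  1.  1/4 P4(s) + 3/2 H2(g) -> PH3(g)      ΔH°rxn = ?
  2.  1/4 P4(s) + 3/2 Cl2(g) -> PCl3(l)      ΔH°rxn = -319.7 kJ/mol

ΔH°rxn = 5.4 kJ/mol

eq. 1 reversed and × 2 (PH3(g) must end up as a reactant; scale by 2 for the 2 PH3(g)): contributes −2·x
eq. 2 reversed and × 2 (reverse to put PCl3(l) on the reactant side; ×2 to match 2 PCl3(l) in the target): (-2)·(-319.7) = +639.4 kJ/mol
+628.6 = (+639.4) − 2·x
x = (+628.6 − (+639.4)) / (-2) = 5.4 kJ/mol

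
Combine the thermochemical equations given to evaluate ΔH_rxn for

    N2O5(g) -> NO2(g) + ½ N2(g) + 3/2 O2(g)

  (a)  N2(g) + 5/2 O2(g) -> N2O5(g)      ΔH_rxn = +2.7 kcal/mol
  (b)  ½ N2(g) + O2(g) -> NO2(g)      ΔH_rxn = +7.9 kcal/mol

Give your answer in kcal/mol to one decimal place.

ΔH_rxn = 5.2 kcal/mol

(a) reversed: -2.7 kcal/mol
(b) as written: +7.9 kcal/mol
Since enthalpy is a state function, ΔH_rxn = (-2.7) + (+7.9) = 5.2 kcal/mol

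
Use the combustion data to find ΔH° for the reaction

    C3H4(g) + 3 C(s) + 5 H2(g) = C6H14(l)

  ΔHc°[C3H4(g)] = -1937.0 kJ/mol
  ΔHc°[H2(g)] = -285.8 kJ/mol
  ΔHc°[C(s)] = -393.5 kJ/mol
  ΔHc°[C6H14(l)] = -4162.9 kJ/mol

ΔH° = -383.6 kJ/mol

Using ΔH = Σ nΔHc°(reactants) − Σ nΔHc°(products):
= [1·(-1937.0) + 3·(-393.5) + 5·(-285.8)] − [1·(-4162.9)]
= -383.6 kJ/mol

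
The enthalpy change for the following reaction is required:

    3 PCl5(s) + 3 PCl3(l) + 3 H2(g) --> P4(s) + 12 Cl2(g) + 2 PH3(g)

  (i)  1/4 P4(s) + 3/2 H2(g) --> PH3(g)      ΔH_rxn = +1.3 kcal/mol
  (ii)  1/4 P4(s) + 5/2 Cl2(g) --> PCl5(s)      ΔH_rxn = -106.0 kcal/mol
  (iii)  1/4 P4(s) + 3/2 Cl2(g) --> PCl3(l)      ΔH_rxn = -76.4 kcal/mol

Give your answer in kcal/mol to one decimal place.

(i) × 2 (×2 to match 2 PH3(g) in the target): (2)·(+1.3) = +2.6 kcal/mol
(ii) reversed and × 3 (reverse to put PCl5(s) on the reactant side; ×3 to match 3 PCl5(s) in the target): (-3)·(-106.0) = +318.0 kcal/mol
(iii) reversed and × 3 (PCl3(l) must end up as a reactant; scale by 3 for the 3 PCl3(l)): (-3)·(-76.4) = +229.2 kcal/mol
By Hess's law, ΔH_rxn = (+2.6) + (+318.0) + (+229.2) = 549.8 kcal/mol

ΔH_rxn = 549.8 kcal/mol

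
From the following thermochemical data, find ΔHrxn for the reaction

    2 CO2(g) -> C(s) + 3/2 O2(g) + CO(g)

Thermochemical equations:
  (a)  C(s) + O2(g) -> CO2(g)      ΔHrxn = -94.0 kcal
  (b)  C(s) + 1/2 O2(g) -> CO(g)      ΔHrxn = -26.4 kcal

ΔHrxn = 161.6 kcal

(a) reversed and × 2: (-2)·(-94.0) = +188.0 kcal
(b) as written: -26.4 kcal
Summing the manipulated equations, ΔHrxn = (+188.0) + (-26.4) = 161.6 kcal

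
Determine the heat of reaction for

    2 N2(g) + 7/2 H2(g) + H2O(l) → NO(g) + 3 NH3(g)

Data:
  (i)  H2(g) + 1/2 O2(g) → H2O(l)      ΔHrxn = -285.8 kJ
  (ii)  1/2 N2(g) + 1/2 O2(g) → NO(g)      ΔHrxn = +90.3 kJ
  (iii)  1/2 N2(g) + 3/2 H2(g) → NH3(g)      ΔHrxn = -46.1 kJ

ΔHrxn = 237.8 kJ

(i) reversed (H2O(l) must end up as a reactant): +285.8 kJ
(ii) as written (NO(g) already on the product side): +90.3 kJ
(iii) × 3 (×3 to match 3 NH3(g) in the target): (3)·(-46.1) = -138.3 kJ
By Hess's law, ΔHrxn = (-1)·(-285.8) + (1)·(+90.3) + (3)·(-46.1) = 237.8 kJ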